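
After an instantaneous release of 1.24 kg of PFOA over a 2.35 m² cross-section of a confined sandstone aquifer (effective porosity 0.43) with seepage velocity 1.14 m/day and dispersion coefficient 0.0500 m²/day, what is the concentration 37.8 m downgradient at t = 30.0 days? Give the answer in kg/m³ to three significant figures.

0.0326 kg/m³

For an instantaneous plane source, C(x,t) = M/(n_e·A·√(4πDt)) · exp(−(x−vt)²/(4Dt)), with n_e·A the pore (flow) area.
Plume center vt = 1.14 × 30.0 = 34.2 m, so the well at 37.8 m is 3.6 m downgradient of the peak.
√(4πDt) = 4.342 m, giving peak height M/(n_e·A·√(4πDt)) = 1.24/(0.43 × 2.35 × 4.342) = 0.2826 kg/m³.
(x−vt)²/(4Dt) = (3.6)²/(4 × 0.0500 × 30.0) = 2.160; exp(−2.160) = 0.1153.
C = 0.2826 × 0.1153 = 0.0326 kg/m³.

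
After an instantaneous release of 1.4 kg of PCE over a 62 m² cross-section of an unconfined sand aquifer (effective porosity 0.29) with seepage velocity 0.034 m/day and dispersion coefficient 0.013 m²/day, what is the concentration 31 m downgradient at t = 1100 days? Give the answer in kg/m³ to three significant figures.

0.00284 kg/m³

For an instantaneous plane source, C(x,t) = M/(n_e·A·√(4πDt)) · exp(−(x−vt)²/(4Dt)), with n_e·A the pore (flow) area.
Plume center vt = 0.034 × 1100 = 37.4 m, so the well at 31 m is 6.4 m upgradient of the peak.
√(4πDt) = 13.41 m, giving peak height M/(n_e·A·√(4πDt)) = 1.4/(0.29 × 62 × 13.41) = 0.005806 kg/m³.
(x−vt)²/(4Dt) = (-6.4)²/(4 × 0.013 × 1100) = 0.7161; exp(−0.7161) = 0.4887.
C = 0.005806 × 0.4887 = 0.00284 kg/m³.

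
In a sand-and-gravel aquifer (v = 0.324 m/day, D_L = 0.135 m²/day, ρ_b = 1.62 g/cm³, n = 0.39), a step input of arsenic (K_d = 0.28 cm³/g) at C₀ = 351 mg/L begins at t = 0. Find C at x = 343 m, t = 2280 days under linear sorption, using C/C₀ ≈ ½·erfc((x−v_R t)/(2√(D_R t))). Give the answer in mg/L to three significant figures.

163 mg/L

Retardation factor R = 1 + ρ_b·K_d/n = 1 + 1.62 × 0.28/0.39 = 2.163.
Sorption retards both mechanisms: v_R = v/R = 0.1498 m/day, D_R = D/R = 0.06241 m²/day.
v_R·t = 0.1498 × 2280 = 341.544 m; 2√(D_R t) = 23.86 m; argument = (343 − 341.544)/23.86 = 0.06102.
C = C₀ × ½·erfc(0.06102) = 351 × 0.4656 = 163 mg/L.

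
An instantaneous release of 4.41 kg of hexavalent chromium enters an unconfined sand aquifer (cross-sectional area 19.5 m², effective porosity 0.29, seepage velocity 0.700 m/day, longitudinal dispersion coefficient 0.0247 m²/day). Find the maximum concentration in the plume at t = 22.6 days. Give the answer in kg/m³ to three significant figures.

0.294 kg/m³

The peak of an instantaneous 1D plume sits at x = vt; there the Gaussian factor is 1 and C_max = M/(n_e·A·√(4πDt)), where n_e·A is the pore area the mass is dissolved in.
√(4πDt) = √(4π × 0.0247 × 22.6) = 2.649 m, so C_max = 4.41/(0.29 × 19.5 × 2.649) = 0.294 kg/m³.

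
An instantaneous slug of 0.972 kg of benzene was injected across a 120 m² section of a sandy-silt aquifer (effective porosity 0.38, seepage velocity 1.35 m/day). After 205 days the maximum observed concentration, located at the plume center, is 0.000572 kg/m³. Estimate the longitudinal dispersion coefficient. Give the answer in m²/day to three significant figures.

At the plume center C_max = M/(n_e·A·√(4πDt)), so D = M²/(4πt·(n_e·A·C_max)²).
n_e·A·C_max = 0.38 × 120 × 0.000572 = 0.02608 kg/m.
D = 0.972²/(4π × 205 × 0.02608²) = 0.539 m²/day.

0.539 m²/day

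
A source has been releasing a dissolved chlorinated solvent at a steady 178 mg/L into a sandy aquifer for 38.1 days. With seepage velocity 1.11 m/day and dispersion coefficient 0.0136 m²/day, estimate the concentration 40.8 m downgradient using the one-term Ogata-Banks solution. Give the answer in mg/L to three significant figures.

For a continuous step input, C/C₀ ≈ ½·erfc((x−vt)/(2√(Dt))).
vt = 1.11 × 38.1 = 42.291 m and 2√(Dt) = 2√(0.0136 × 38.1) = 1.440 m.
Argument (x−vt)/(2√(Dt)) = (40.8 − 42.291)/1.440 = -1.035; ½·erfc(-1.035) = 0.9284.
C = 178 × 0.9284 = 165 mg/L.

165 mg/L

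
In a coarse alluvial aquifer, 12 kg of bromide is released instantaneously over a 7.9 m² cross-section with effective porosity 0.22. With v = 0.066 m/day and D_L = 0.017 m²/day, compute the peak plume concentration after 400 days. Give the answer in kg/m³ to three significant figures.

The peak of an instantaneous 1D plume sits at x = vt; there the Gaussian factor is 1 and C_max = M/(n_e·A·√(4πDt)), where n_e·A is the pore area the mass is dissolved in.
√(4πDt) = √(4π × 0.017 × 400) = 9.244 m, so C_max = 12/(0.22 × 7.9 × 9.244) = 0.747 kg/m³.

0.747 kg/m³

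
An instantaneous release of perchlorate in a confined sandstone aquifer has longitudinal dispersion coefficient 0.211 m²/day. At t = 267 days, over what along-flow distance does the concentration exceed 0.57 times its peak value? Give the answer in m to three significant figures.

22.5 m

The plume is Gaussian with σ = √(2Dt) = √(2 × 0.211 × 267) = 10.61 m.
C/C_peak = exp(−Δx²/(2σ²)) = 0.57 ⇒ Δx = σ·√(−2 ln 0.57) = 10.61 × 1.060 = 11.25 m.
Width = 2Δx = 22.5 m.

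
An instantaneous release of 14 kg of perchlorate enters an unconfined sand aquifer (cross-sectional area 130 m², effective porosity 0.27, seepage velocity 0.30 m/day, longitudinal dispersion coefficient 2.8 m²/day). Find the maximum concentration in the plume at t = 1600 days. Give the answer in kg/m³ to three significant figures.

0.00168 kg/m³

The peak of an instantaneous 1D plume sits at x = vt; there the Gaussian factor is 1 and C_max = M/(n_e·A·√(4πDt)), where n_e·A is the pore area the mass is dissolved in.
√(4πDt) = √(4π × 2.8 × 1600) = 237.3 m, so C_max = 14/(0.27 × 130 × 237.3) = 0.00168 kg/m³.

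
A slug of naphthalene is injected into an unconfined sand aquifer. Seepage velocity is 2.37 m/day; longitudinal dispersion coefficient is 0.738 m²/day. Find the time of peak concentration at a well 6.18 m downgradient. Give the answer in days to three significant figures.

2.48 days

For the 1D instantaneous-source solution, setting ∂C/∂t = 0 at fixed x gives v²t² + 2Dt − x² = 0, so t = (√(D² + v²x²) − D)/v².
√(D² + v²x²) = √(0.738² + 2.37² × 6.18²) = 14.67; v² = 5.6169.
t = (14.67 − 0.738)/5.6169 = 2.48 days (vs. the pure-advection estimate x/v = 2.61 d).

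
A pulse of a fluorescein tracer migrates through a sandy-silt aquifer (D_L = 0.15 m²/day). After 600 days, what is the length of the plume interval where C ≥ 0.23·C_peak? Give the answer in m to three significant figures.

The plume is Gaussian with σ = √(2Dt) = √(2 × 0.15 × 600) = 13.42 m.
C/C_peak = exp(−Δx²/(2σ²)) = 0.23 ⇒ Δx = σ·√(−2 ln 0.23) = 13.42 × 1.714 = 23.00 m.
Width = 2Δx = 46.0 m.

46.0 m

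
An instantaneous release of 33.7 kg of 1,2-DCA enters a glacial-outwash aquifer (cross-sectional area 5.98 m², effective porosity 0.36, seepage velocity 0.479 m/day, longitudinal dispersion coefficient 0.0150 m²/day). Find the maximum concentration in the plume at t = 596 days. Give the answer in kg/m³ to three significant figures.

1.48 kg/m³

The peak of an instantaneous 1D plume sits at x = vt; there the Gaussian factor is 1 and C_max = M/(n_e·A·√(4πDt)), where n_e·A is the pore area the mass is dissolved in.
√(4πDt) = √(4π × 0.0150 × 596) = 10.60 m, so C_max = 33.7/(0.36 × 5.98 × 10.60) = 1.48 kg/m³.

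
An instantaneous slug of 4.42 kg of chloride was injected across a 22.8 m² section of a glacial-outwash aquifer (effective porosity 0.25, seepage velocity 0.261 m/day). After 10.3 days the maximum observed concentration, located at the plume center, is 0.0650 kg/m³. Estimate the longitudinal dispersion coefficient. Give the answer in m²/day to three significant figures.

1.10 m²/day

At the plume center C_max = M/(n_e·A·√(4πDt)), so D = M²/(4πt·(n_e·A·C_max)²).
n_e·A·C_max = 0.25 × 22.8 × 0.0650 = 0.3705 kg/m.
D = 4.42²/(4π × 10.3 × 0.3705²) = 1.10 m²/day.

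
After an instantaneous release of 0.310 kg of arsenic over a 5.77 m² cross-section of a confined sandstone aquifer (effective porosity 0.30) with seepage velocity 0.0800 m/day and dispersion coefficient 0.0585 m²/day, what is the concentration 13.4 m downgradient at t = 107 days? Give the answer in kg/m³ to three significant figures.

For an instantaneous plane source, C(x,t) = M/(n_e·A·√(4πDt)) · exp(−(x−vt)²/(4Dt)), with n_e·A the pore (flow) area.
Plume center vt = 0.0800 × 107 = 8.56 m, so the well at 13.4 m is 4.84 m downgradient of the peak.
√(4πDt) = 8.869 m, giving peak height M/(n_e·A·√(4πDt)) = 0.310/(0.30 × 5.77 × 8.869) = 0.02019 kg/m³.
(x−vt)²/(4Dt) = (4.84)²/(4 × 0.0585 × 107) = 0.9356; exp(−0.9356) = 0.3924.
C = 0.02019 × 0.3924 = 0.00792 kg/m³.

0.00792 kg/m³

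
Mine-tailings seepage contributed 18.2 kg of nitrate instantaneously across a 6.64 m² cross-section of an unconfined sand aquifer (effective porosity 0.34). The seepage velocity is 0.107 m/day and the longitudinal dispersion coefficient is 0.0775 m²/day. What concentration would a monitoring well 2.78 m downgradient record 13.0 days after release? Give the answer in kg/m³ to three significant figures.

For an instantaneous plane source, C(x,t) = M/(n_e·A·√(4πDt)) · exp(−(x−vt)²/(4Dt)), with n_e·A the pore (flow) area.
Plume center vt = 0.107 × 13.0 = 1.391 m, so the well at 2.78 m is 1.389 m downgradient of the peak.
√(4πDt) = 3.558 m, giving peak height M/(n_e·A·√(4πDt)) = 18.2/(0.34 × 6.64 × 3.558) = 2.266 kg/m³.
(x−vt)²/(4Dt) = (1.389)²/(4 × 0.0775 × 13.0) = 0.4787; exp(−0.4787) = 0.6196.
C = 2.266 × 0.6196 = 1.40 kg/m³.

1.40 kg/m³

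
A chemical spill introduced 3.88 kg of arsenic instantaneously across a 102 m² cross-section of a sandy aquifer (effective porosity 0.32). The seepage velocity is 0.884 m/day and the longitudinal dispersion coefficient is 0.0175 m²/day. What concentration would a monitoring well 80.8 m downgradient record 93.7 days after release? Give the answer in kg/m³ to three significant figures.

0.0140 kg/m³

For an instantaneous plane source, C(x,t) = M/(n_e·A·√(4πDt)) · exp(−(x−vt)²/(4Dt)), with n_e·A the pore (flow) area.
Plume center vt = 0.884 × 93.7 = 82.8308 m, so the well at 80.8 m is 2.0308 m upgradient of the peak.
√(4πDt) = 4.539 m, giving peak height M/(n_e·A·√(4πDt)) = 3.88/(0.32 × 102 × 4.539) = 0.02619 kg/m³.
(x−vt)²/(4Dt) = (-2.0308)²/(4 × 0.0175 × 93.7) = 0.6288; exp(−0.6288) = 0.5332.
C = 0.02619 × 0.5332 = 0.0140 kg/m³.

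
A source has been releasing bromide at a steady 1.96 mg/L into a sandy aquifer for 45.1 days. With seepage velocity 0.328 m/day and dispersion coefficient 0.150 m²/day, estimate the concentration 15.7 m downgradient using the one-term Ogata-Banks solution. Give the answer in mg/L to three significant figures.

0.789 mg/L

For a continuous step input, C/C₀ ≈ ½·erfc((x−vt)/(2√(Dt))).
vt = 0.328 × 45.1 = 14.7928 m and 2√(Dt) = 2√(0.150 × 45.1) = 5.202 m.
Argument (x−vt)/(2√(Dt)) = (15.7 − 14.7928)/5.202 = 0.1744; ½·erfc(0.1744) = 0.4026.
C = 1.96 × 0.4026 = 0.789 mg/L.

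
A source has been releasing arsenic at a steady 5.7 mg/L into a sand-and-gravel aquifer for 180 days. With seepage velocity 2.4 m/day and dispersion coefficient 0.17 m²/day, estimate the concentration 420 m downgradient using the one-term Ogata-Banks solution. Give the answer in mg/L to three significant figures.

For a continuous step input, C/C₀ ≈ ½·erfc((x−vt)/(2√(Dt))).
vt = 2.4 × 180 = 432 m and 2√(Dt) = 2√(0.17 × 180) = 11.06 m.
Argument (x−vt)/(2√(Dt)) = (420 − 432)/11.06 = -1.085; ½·erfc(-1.085) = 0.9375.
C = 5.7 × 0.9375 = 5.34 mg/L.

5.34 mg/L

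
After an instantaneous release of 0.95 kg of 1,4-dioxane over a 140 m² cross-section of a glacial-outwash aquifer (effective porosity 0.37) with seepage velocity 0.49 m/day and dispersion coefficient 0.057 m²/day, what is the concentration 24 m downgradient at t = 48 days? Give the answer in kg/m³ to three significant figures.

For an instantaneous plane source, C(x,t) = M/(n_e·A·√(4πDt)) · exp(−(x−vt)²/(4Dt)), with n_e·A the pore (flow) area.
Plume center vt = 0.49 × 48 = 23.52 m, so the well at 24 m is 0.48 m downgradient of the peak.
√(4πDt) = 5.864 m, giving peak height M/(n_e·A·√(4πDt)) = 0.95/(0.37 × 140 × 5.864) = 0.003128 kg/m³.
(x−vt)²/(4Dt) = (0.48)²/(4 × 0.057 × 48) = 0.02105; exp(−0.02105) = 0.9792.
C = 0.003128 × 0.9792 = 0.00306 kg/m³.

0.00306 kg/m³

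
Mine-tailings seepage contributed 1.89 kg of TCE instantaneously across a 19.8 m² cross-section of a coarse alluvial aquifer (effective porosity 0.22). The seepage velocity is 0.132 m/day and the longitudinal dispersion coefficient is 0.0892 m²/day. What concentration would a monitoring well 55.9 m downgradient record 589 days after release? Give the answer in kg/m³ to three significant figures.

For an instantaneous plane source, C(x,t) = M/(n_e·A·√(4πDt)) · exp(−(x−vt)²/(4Dt)), with n_e·A the pore (flow) area.
Plume center vt = 0.132 × 589 = 77.748 m, so the well at 55.9 m is 21.848 m upgradient of the peak.
√(4πDt) = 25.69 m, giving peak height M/(n_e·A·√(4πDt)) = 1.89/(0.22 × 19.8 × 25.69) = 0.01689 kg/m³.
(x−vt)²/(4Dt) = (-21.848)²/(4 × 0.0892 × 589) = 2.271; exp(−2.271) = 0.1032.
C = 0.01689 × 0.1032 = 0.00174 kg/m³.

0.00174 kg/m³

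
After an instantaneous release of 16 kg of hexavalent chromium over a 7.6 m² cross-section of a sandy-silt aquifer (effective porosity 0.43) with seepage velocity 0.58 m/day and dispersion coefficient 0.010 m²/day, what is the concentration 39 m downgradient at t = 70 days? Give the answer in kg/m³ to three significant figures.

For an instantaneous plane source, C(x,t) = M/(n_e·A·√(4πDt)) · exp(−(x−vt)²/(4Dt)), with n_e·A the pore (flow) area.
Plume center vt = 0.58 × 70 = 40.6 m, so the well at 39 m is 1.6 m upgradient of the peak.
√(4πDt) = 2.966 m, giving peak height M/(n_e·A·√(4πDt)) = 16/(0.43 × 7.6 × 2.966) = 1.651 kg/m³.
(x−vt)²/(4Dt) = (-1.6)²/(4 × 0.010 × 70) = 0.9143; exp(−0.9143) = 0.4008.
C = 1.651 × 0.4008 = 0.662 kg/m³.

0.662 kg/m³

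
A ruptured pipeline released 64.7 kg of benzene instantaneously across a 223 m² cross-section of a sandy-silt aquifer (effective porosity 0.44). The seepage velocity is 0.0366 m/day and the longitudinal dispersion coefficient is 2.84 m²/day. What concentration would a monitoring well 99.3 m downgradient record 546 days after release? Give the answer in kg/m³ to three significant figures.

For an instantaneous plane source, C(x,t) = M/(n_e·A·√(4πDt)) · exp(−(x−vt)²/(4Dt)), with n_e·A the pore (flow) area.
Plume center vt = 0.0366 × 546 = 19.9836 m, so the well at 99.3 m is 79.3164 m downgradient of the peak.
√(4πDt) = 139.6 m, giving peak height M/(n_e·A·√(4πDt)) = 64.7/(0.44 × 223 × 139.6) = 0.004723 kg/m³.
(x−vt)²/(4Dt) = (79.3164)²/(4 × 2.84 × 546) = 1.014; exp(−1.014) = 0.3628.
C = 0.004723 × 0.3628 = 0.00171 kg/m³.

0.00171 kg/m³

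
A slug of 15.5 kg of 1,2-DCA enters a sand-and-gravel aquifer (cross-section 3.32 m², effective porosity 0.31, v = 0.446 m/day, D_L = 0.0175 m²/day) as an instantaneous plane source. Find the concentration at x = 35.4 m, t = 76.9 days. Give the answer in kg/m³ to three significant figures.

For an instantaneous plane source, C(x,t) = M/(n_e·A·√(4πDt)) · exp(−(x−vt)²/(4Dt)), with n_e·A the pore (flow) area.
Plume center vt = 0.446 × 76.9 = 34.2974 m, so the well at 35.4 m is 1.1026 m downgradient of the peak.
√(4πDt) = 4.112 m, giving peak height M/(n_e·A·√(4πDt)) = 15.5/(0.31 × 3.32 × 4.112) = 3.663 kg/m³.
(x−vt)²/(4Dt) = (1.1026)²/(4 × 0.0175 × 76.9) = 0.2258; exp(−0.2258) = 0.7979.
C = 3.663 × 0.7979 = 2.92 kg/m³.

2.92 kg/m³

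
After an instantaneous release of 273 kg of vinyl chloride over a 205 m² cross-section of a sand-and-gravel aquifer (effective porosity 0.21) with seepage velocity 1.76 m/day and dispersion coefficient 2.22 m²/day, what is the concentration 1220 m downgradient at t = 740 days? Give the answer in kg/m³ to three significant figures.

0.0157 kg/m³

For an instantaneous plane source, C(x,t) = M/(n_e·A·√(4πDt)) · exp(−(x−vt)²/(4Dt)), with n_e·A the pore (flow) area.
Plume center vt = 1.76 × 740 = 1302.4 m, so the well at 1220 m is 82.4 m upgradient of the peak.
√(4πDt) = 143.7 m, giving peak height M/(n_e·A·√(4πDt)) = 273/(0.21 × 205 × 143.7) = 0.04413 kg/m³.
(x−vt)²/(4Dt) = (-82.4)²/(4 × 2.22 × 740) = 1.033; exp(−1.033) = 0.3559.
C = 0.04413 × 0.3559 = 0.0157 kg/m³.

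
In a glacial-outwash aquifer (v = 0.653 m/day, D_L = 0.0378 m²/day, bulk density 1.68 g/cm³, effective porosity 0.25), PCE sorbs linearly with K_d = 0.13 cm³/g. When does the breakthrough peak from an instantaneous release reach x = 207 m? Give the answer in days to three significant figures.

Retardation factor R = 1 + ρ_b·K_d/n = 1 + 1.68 × 0.13/0.25 = 1.874.
Sorption retards both mechanisms: v_R = v/R = 0.3485 m/day, D_R = D/R = 0.02017 m²/day.
Peak time from v_R²t² + 2D_R t − x² = 0: t = (√(D_R² + v_R²x²) − D_R)/v_R².
√(D_R² + v_R²x²) = √(0.02017² + 0.3485² × 207²) = 72.14; v_R² = 0.1215.
t = (72.14 − 0.02017)/0.1215 = 594 days.

594 days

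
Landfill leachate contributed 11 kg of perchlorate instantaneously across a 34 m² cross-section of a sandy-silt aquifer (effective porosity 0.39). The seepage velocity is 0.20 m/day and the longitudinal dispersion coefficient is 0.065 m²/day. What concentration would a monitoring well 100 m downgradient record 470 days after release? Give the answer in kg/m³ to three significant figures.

0.0315 kg/m³

For an instantaneous plane source, C(x,t) = M/(n_e·A·√(4πDt)) · exp(−(x−vt)²/(4Dt)), with n_e·A the pore (flow) area.
Plume center vt = 0.20 × 470 = 94 m, so the well at 100 m is 6 m downgradient of the peak.
√(4πDt) = 19.59 m, giving peak height M/(n_e·A·√(4πDt)) = 11/(0.39 × 34 × 19.59) = 0.04235 kg/m³.
(x−vt)²/(4Dt) = (6)²/(4 × 0.065 × 470) = 0.2946; exp(−0.2946) = 0.7448.
C = 0.04235 × 0.7448 = 0.0315 kg/m³.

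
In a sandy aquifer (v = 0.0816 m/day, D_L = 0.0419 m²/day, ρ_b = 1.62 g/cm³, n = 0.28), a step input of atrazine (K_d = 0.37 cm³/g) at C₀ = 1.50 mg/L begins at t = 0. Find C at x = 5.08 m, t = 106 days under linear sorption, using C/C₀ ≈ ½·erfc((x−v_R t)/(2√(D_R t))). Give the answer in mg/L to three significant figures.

0.125 mg/L

Retardation factor R = 1 + ρ_b·K_d/n = 1 + 1.62 × 0.37/0.28 = 3.141.
Sorption retards both mechanisms: v_R = v/R = 0.02598 m/day, D_R = D/R = 0.01334 m²/day.
v_R·t = 0.02598 × 106 = 2.75388 m; 2√(D_R t) = 2.378 m; argument = (5.08 − 2.75388)/2.378 = 0.9782.
C = C₀ × ½·erfc(0.9782) = 1.50 × 0.08327 = 0.125 mg/L.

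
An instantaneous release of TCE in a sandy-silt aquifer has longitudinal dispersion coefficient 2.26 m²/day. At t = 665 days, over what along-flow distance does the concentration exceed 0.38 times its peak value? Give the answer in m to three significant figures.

The plume is Gaussian with σ = √(2Dt) = √(2 × 2.26 × 665) = 54.83 m.
C/C_peak = exp(−Δx²/(2σ²)) = 0.38 ⇒ Δx = σ·√(−2 ln 0.38) = 54.83 × 1.391 = 76.27 m.
Width = 2Δx = 153 m.

153 m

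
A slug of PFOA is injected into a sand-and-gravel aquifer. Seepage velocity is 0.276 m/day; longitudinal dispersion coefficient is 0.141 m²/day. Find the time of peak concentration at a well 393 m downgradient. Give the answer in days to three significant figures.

1420 days

For the 1D instantaneous-source solution, setting ∂C/∂t = 0 at fixed x gives v²t² + 2Dt − x² = 0, so t = (√(D² + v²x²) − D)/v².
√(D² + v²x²) = √(0.141² + 0.276² × 393²) = 108.5; v² = 0.076176.
t = (108.5 − 0.141)/0.076176 = 1420 days (vs. the pure-advection estimate x/v = 1420 d).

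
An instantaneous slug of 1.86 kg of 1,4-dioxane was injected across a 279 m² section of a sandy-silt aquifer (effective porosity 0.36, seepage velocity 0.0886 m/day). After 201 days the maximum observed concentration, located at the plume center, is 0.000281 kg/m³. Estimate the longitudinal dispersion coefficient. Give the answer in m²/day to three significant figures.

At the plume center C_max = M/(n_e·A·√(4πDt)), so D = M²/(4πt·(n_e·A·C_max)²).
n_e·A·C_max = 0.36 × 279 × 0.000281 = 0.02822 kg/m.
D = 1.86²/(4π × 201 × 0.02822²) = 1.72 m²/day.

1.72 m²/day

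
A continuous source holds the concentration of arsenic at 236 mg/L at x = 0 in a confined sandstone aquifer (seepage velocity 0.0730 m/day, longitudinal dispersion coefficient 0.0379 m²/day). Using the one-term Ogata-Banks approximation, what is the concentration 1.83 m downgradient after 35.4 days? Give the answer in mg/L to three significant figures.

160 mg/L

For a continuous step input, C/C₀ ≈ ½·erfc((x−vt)/(2√(Dt))).
vt = 0.0730 × 35.4 = 2.5842 m and 2√(Dt) = 2√(0.0379 × 35.4) = 2.317 m.
Argument (x−vt)/(2√(Dt)) = (1.83 − 2.5842)/2.317 = -0.3255; ½·erfc(-0.3255) = 0.6774.
C = 236 × 0.6774 = 160 mg/L.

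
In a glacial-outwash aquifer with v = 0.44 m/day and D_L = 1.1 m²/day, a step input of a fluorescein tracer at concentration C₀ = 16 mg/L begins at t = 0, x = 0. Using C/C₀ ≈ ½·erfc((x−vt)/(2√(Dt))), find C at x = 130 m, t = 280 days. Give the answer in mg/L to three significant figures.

For a continuous step input, C/C₀ ≈ ½·erfc((x−vt)/(2√(Dt))).
vt = 0.44 × 280 = 123.2 m and 2√(Dt) = 2√(1.1 × 280) = 35.10 m.
Argument (x−vt)/(2√(Dt)) = (130 − 123.2)/35.10 = 0.1937; ½·erfc(0.1937) = 0.3921.
C = 16 × 0.3921 = 6.27 mg/L.

6.27 mg/L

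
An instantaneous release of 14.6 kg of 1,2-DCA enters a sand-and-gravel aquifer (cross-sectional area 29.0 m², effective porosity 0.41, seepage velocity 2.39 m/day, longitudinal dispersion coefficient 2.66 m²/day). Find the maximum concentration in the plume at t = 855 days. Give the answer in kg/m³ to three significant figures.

The peak of an instantaneous 1D plume sits at x = vt; there the Gaussian factor is 1 and C_max = M/(n_e·A·√(4πDt)), where n_e·A is the pore area the mass is dissolved in.
√(4πDt) = √(4π × 2.66 × 855) = 169.1 m, so C_max = 14.6/(0.41 × 29.0 × 169.1) = 0.00726 kg/m³.

0.00726 kg/m³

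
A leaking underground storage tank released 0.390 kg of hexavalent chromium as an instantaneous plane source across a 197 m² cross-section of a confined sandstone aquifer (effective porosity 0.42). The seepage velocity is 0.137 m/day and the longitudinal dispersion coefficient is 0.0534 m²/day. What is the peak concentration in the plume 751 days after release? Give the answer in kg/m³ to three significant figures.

0.000210 kg/m³

The peak of an instantaneous 1D plume sits at x = vt; there the Gaussian factor is 1 and C_max = M/(n_e·A·√(4πDt)), where n_e·A is the pore area the mass is dissolved in.
√(4πDt) = √(4π × 0.0534 × 751) = 22.45 m, so C_max = 0.390/(0.42 × 197 × 22.45) = 0.000210 kg/m³.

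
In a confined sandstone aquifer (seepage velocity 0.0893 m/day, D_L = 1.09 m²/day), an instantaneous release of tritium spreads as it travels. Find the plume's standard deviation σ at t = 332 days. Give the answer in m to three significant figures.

26.9 m

Dispersive spreading gives a Gaussian with σ² = 2Dt; advection only shifts the center.
σ = √(2 × 1.09 × 332) = 26.9 m.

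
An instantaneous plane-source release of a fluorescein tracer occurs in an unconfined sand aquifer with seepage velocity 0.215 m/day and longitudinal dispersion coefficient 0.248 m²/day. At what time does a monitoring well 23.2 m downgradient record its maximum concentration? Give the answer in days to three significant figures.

103 days

For the 1D instantaneous-source solution, setting ∂C/∂t = 0 at fixed x gives v²t² + 2Dt − x² = 0, so t = (√(D² + v²x²) − D)/v².
√(D² + v²x²) = √(0.248² + 0.215² × 23.2²) = 4.994; v² = 0.046225.
t = (4.994 − 0.248)/0.046225 = 103 days (vs. the pure-advection estimate x/v = 108 d).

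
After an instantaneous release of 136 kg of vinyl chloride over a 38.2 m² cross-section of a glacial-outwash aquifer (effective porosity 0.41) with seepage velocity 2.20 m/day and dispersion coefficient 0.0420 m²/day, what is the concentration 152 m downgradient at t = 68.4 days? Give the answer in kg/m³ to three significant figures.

1.18 kg/m³

For an instantaneous plane source, C(x,t) = M/(n_e·A·√(4πDt)) · exp(−(x−vt)²/(4Dt)), with n_e·A the pore (flow) area.
Plume center vt = 2.20 × 68.4 = 150.48 m, so the well at 152 m is 1.52 m downgradient of the peak.
√(4πDt) = 6.008 m, giving peak height M/(n_e·A·√(4πDt)) = 136/(0.41 × 38.2 × 6.008) = 1.445 kg/m³.
(x−vt)²/(4Dt) = (1.52)²/(4 × 0.0420 × 68.4) = 0.2011; exp(−0.2011) = 0.8178.
C = 1.445 × 0.8178 = 1.18 kg/m³.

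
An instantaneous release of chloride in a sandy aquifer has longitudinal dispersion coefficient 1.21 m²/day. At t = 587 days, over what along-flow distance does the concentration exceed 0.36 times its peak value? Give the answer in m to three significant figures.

108 m

The plume is Gaussian with σ = √(2Dt) = √(2 × 1.21 × 587) = 37.69 m.
C/C_peak = exp(−Δx²/(2σ²)) = 0.36 ⇒ Δx = σ·√(−2 ln 0.36) = 37.69 × 1.429 = 53.86 m.
Width = 2Δx = 108 m.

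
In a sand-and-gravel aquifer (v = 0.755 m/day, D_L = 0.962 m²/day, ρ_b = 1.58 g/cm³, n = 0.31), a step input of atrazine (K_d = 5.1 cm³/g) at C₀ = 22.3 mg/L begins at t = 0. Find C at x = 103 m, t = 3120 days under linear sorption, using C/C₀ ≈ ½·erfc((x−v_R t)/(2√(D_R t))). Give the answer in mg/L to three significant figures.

Retardation factor R = 1 + ρ_b·K_d/n = 1 + 1.58 × 5.1/0.31 = 26.99.
Sorption retards both mechanisms: v_R = v/R = 0.02797 m/day, D_R = D/R = 0.03564 m²/day.
v_R·t = 0.02797 × 3120 = 87.2664 m; 2√(D_R t) = 21.09 m; argument = (103 − 87.2664)/21.09 = 0.7460.
C = C₀ × ½·erfc(0.7460) = 22.3 × 0.1457 = 3.25 mg/L.

3.25 mg/L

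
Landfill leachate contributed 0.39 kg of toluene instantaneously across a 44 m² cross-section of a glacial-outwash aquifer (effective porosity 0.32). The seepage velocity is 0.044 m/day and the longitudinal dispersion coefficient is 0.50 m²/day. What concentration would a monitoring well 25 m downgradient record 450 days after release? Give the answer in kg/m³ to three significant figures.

For an instantaneous plane source, C(x,t) = M/(n_e·A·√(4πDt)) · exp(−(x−vt)²/(4Dt)), with n_e·A the pore (flow) area.
Plume center vt = 0.044 × 450 = 19.8 m, so the well at 25 m is 5.2 m downgradient of the peak.
√(4πDt) = 53.17 m, giving peak height M/(n_e·A·√(4πDt)) = 0.39/(0.32 × 44 × 53.17) = 0.0005209 kg/m³.
(x−vt)²/(4Dt) = (5.2)²/(4 × 0.50 × 450) = 0.03004; exp(−0.03004) = 0.9704.
C = 0.0005209 × 0.9704 = 0.000505 kg/m³.

0.000505 kg/m³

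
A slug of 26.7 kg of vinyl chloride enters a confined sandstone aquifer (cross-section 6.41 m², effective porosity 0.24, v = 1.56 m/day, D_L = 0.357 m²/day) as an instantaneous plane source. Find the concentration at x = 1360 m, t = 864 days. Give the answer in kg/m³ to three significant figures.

For an instantaneous plane source, C(x,t) = M/(n_e·A·√(4πDt)) · exp(−(x−vt)²/(4Dt)), with n_e·A the pore (flow) area.
Plume center vt = 1.56 × 864 = 1347.84 m, so the well at 1360 m is 12.16 m downgradient of the peak.
√(4πDt) = 62.26 m, giving peak height M/(n_e·A·√(4πDt)) = 26.7/(0.24 × 6.41 × 62.26) = 0.2788 kg/m³.
(x−vt)²/(4Dt) = (12.16)²/(4 × 0.357 × 864) = 0.1198; exp(−0.1198) = 0.8871.
C = 0.2788 × 0.8871 = 0.247 kg/m³.

0.247 kg/m³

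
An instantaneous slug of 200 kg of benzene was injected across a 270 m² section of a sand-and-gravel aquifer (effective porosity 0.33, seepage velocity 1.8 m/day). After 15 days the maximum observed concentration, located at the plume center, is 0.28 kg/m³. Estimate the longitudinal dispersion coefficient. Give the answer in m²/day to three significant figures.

0.341 m²/day

At the plume center C_max = M/(n_e·A·√(4πDt)), so D = M²/(4πt·(n_e·A·C_max)²).
n_e·A·C_max = 0.33 × 270 × 0.28 = 24.95 kg/m.
D = 200²/(4π × 15 × 24.95²) = 0.341 m²/day.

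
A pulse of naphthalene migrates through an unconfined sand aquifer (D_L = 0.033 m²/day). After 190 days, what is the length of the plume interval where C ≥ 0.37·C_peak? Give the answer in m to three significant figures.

The plume is Gaussian with σ = √(2Dt) = √(2 × 0.033 × 190) = 3.541 m.
C/C_peak = exp(−Δx²/(2σ²)) = 0.37 ⇒ Δx = σ·√(−2 ln 0.37) = 3.541 × 1.410 = 4.993 m.
Width = 2Δx = 9.99 m.

9.99 m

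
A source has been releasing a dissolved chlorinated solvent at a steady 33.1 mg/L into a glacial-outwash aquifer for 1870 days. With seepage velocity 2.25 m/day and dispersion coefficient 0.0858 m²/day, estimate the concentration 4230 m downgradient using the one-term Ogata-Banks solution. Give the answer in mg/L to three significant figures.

For a continuous step input, C/C₀ ≈ ½·erfc((x−vt)/(2√(Dt))).
vt = 2.25 × 1870 = 4207.5 m and 2√(Dt) = 2√(0.0858 × 1870) = 25.33 m.
Argument (x−vt)/(2√(Dt)) = (4230 − 4207.5)/25.33 = 0.8883; ½·erfc(0.8883) = 0.1045.
C = 33.1 × 0.1045 = 3.46 mg/L.

3.46 mg/L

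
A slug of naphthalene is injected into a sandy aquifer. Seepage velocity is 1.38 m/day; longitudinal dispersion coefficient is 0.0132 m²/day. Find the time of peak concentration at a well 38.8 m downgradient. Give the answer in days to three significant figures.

28.1 days

For the 1D instantaneous-source solution, setting ∂C/∂t = 0 at fixed x gives v²t² + 2Dt − x² = 0, so t = (√(D² + v²x²) − D)/v².
√(D² + v²x²) = √(0.0132² + 1.38² × 38.8²) = 53.54; v² = 1.9044.
t = (53.54 − 0.0132)/1.9044 = 28.1 days (vs. the pure-advection estimate x/v = 28.1 d).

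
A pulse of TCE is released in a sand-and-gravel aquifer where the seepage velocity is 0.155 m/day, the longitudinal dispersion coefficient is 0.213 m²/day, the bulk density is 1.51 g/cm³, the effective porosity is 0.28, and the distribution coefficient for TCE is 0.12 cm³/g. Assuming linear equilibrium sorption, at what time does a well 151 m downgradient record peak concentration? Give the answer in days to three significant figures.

1590 days

Retardation factor R = 1 + ρ_b·K_d/n = 1 + 1.51 × 0.12/0.28 = 1.647.
Sorption retards both mechanisms: v_R = v/R = 0.09411 m/day, D_R = D/R = 0.1293 m²/day.
Peak time from v_R²t² + 2D_R t − x² = 0: t = (√(D_R² + v_R²x²) − D_R)/v_R².
√(D_R² + v_R²x²) = √(0.1293² + 0.09411² × 151²) = 14.21; v_R² = 0.008857.
t = (14.21 − 0.1293)/0.008857 = 1590 days.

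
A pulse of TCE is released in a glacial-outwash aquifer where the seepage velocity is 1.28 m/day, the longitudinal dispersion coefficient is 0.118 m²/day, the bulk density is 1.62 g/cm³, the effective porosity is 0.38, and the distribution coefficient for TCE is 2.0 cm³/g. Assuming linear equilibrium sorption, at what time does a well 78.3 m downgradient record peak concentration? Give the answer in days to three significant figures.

582 days

Retardation factor R = 1 + ρ_b·K_d/n = 1 + 1.62 × 2.0/0.38 = 9.526.
Sorption retards both mechanisms: v_R = v/R = 0.1344 m/day, D_R = D/R = 0.01239 m²/day.
Peak time from v_R²t² + 2D_R t − x² = 0: t = (√(D_R² + v_R²x²) − D_R)/v_R².
√(D_R² + v_R²x²) = √(0.01239² + 0.1344² × 78.3²) = 10.52; v_R² = 0.01806.
t = (10.52 − 0.01239)/0.01806 = 582 days.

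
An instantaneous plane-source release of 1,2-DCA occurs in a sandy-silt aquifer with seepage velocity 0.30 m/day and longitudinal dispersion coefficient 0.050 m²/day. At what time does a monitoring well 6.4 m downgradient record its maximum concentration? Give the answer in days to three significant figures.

20.8 days

For the 1D instantaneous-source solution, setting ∂C/∂t = 0 at fixed x gives v²t² + 2Dt − x² = 0, so t = (√(D² + v²x²) − D)/v².
√(D² + v²x²) = √(0.050² + 0.30² × 6.4²) = 1.921; v² = 0.09.
t = (1.921 − 0.050)/0.09 = 20.8 days (vs. the pure-advection estimate x/v = 21.3 d).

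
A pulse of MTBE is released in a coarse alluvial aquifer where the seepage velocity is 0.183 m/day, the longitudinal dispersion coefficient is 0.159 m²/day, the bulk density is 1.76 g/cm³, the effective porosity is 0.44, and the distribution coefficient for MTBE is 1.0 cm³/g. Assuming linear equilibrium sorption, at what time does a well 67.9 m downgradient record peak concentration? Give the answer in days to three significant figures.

Retardation factor R = 1 + ρ_b·K_d/n = 1 + 1.76 × 1.0/0.44 = 5.000.
Sorption retards both mechanisms: v_R = v/R = 0.03660 m/day, D_R = D/R = 0.03180 m²/day.
Peak time from v_R²t² + 2D_R t − x² = 0: t = (√(D_R² + v_R²x²) − D_R)/v_R².
√(D_R² + v_R²x²) = √(0.03180² + 0.03660² × 67.9²) = 2.485; v_R² = 0.001340.
t = (2.485 − 0.03180)/0.001340 = 1830 days.

1830 days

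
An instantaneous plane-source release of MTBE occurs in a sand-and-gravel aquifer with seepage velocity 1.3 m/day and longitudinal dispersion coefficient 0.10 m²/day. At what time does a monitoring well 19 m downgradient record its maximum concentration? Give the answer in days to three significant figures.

For the 1D instantaneous-source solution, setting ∂C/∂t = 0 at fixed x gives v²t² + 2Dt − x² = 0, so t = (√(D² + v²x²) − D)/v².
√(D² + v²x²) = √(0.10² + 1.3² × 19²) = 24.70; v² = 1.69.
t = (24.70 − 0.10)/1.69 = 14.6 days (vs. the pure-advection estimate x/v = 14.6 d).

14.6 days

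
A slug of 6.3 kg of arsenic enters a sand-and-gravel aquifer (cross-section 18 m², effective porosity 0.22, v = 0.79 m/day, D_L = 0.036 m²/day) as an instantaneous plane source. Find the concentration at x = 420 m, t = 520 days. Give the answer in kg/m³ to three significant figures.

For an instantaneous plane source, C(x,t) = M/(n_e·A·√(4πDt)) · exp(−(x−vt)²/(4Dt)), with n_e·A the pore (flow) area.
Plume center vt = 0.79 × 520 = 410.8 m, so the well at 420 m is 9.2 m downgradient of the peak.
√(4πDt) = 15.34 m, giving peak height M/(n_e·A·√(4πDt)) = 6.3/(0.22 × 18 × 15.34) = 0.1037 kg/m³.
(x−vt)²/(4Dt) = (9.2)²/(4 × 0.036 × 520) = 1.130; exp(−1.130) = 0.3230.
C = 0.1037 × 0.3230 = 0.0335 kg/m³.

0.0335 kg/m³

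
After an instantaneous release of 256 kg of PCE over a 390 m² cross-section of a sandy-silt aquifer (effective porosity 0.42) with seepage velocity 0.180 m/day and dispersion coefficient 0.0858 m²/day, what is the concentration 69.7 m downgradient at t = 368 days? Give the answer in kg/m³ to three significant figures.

0.0714 kg/m³

For an instantaneous plane source, C(x,t) = M/(n_e·A·√(4πDt)) · exp(−(x−vt)²/(4Dt)), with n_e·A the pore (flow) area.
Plume center vt = 0.180 × 368 = 66.24 m, so the well at 69.7 m is 3.46 m downgradient of the peak.
√(4πDt) = 19.92 m, giving peak height M/(n_e·A·√(4πDt)) = 256/(0.42 × 390 × 19.92) = 0.07846 kg/m³.
(x−vt)²/(4Dt) = (3.46)²/(4 × 0.0858 × 368) = 0.09479; exp(−0.09479) = 0.9096.
C = 0.07846 × 0.9096 = 0.0714 kg/m³.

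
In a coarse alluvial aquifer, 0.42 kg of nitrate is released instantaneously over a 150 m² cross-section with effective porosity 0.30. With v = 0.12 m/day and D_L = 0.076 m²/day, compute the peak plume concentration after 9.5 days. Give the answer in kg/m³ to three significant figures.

0.00310 kg/m³

The peak of an instantaneous 1D plume sits at x = vt; there the Gaussian factor is 1 and C_max = M/(n_e·A·√(4πDt)), where n_e·A is the pore area the mass is dissolved in.
√(4πDt) = √(4π × 0.076 × 9.5) = 3.012 m, so C_max = 0.42/(0.30 × 150 × 3.012) = 0.00310 kg/m³.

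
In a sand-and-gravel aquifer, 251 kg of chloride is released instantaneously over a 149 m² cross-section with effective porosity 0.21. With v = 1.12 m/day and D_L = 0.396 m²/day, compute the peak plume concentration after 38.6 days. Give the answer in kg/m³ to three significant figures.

The peak of an instantaneous 1D plume sits at x = vt; there the Gaussian factor is 1 and C_max = M/(n_e·A·√(4πDt)), where n_e·A is the pore area the mass is dissolved in.
√(4πDt) = √(4π × 0.396 × 38.6) = 13.86 m, so C_max = 251/(0.21 × 149 × 13.86) = 0.579 kg/m³.

0.579 kg/m³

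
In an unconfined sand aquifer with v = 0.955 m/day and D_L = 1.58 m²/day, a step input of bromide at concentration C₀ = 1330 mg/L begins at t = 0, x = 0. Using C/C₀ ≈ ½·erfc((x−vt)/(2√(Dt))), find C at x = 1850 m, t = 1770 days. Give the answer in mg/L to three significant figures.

21.8 mg/L

For a continuous step input, C/C₀ ≈ ½·erfc((x−vt)/(2√(Dt))).
vt = 0.955 × 1770 = 1690.35 m and 2√(Dt) = 2√(1.58 × 1770) = 105.8 m.
Argument (x−vt)/(2√(Dt)) = (1850 − 1690.35)/105.8 = 1.509; ½·erfc(1.509) = 0.01642.
C = 1330 × 0.01642 = 21.8 mg/L.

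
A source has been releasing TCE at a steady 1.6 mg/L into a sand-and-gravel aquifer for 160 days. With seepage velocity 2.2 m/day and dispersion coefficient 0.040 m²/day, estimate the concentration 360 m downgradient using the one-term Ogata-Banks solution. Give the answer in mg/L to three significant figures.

For a continuous step input, C/C₀ ≈ ½·erfc((x−vt)/(2√(Dt))).
vt = 2.2 × 160 = 352 m and 2√(Dt) = 2√(0.040 × 160) = 5.060 m.
Argument (x−vt)/(2√(Dt)) = (360 − 352)/5.060 = 1.581; ½·erfc(1.581) = 0.01268.
C = 1.6 × 0.01268 = 0.0203 mg/L.

0.0203 mg/L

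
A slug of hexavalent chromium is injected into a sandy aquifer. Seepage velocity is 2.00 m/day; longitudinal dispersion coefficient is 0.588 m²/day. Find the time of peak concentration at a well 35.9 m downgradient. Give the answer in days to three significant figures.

For the 1D instantaneous-source solution, setting ∂C/∂t = 0 at fixed x gives v²t² + 2Dt − x² = 0, so t = (√(D² + v²x²) − D)/v².
√(D² + v²x²) = √(0.588² + 2.00² × 35.9²) = 71.80; v² = 4.
t = (71.80 − 0.588)/4 = 17.8 days (vs. the pure-advection estimate x/v = 17.9 d).

17.8 days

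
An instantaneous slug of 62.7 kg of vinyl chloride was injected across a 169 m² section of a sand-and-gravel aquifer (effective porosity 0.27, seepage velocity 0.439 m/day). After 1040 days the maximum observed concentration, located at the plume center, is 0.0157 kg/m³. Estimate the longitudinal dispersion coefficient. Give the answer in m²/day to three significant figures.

At the plume center C_max = M/(n_e·A·√(4πDt)), so D = M²/(4πt·(n_e·A·C_max)²).
n_e·A·C_max = 0.27 × 169 × 0.0157 = 0.7164 kg/m.
D = 62.7²/(4π × 1040 × 0.7164²) = 0.586 m²/day.

0.586 m²/day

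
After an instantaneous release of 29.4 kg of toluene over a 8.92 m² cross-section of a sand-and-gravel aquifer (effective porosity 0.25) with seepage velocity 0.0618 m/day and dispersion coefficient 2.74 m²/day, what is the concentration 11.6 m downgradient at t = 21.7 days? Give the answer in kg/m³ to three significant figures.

For an instantaneous plane source, C(x,t) = M/(n_e·A·√(4πDt)) · exp(−(x−vt)²/(4Dt)), with n_e·A the pore (flow) area.
Plume center vt = 0.0618 × 21.7 = 1.34106 m, so the well at 11.6 m is 10.25894 m downgradient of the peak.
√(4πDt) = 27.33 m, giving peak height M/(n_e·A·√(4πDt)) = 29.4/(0.25 × 8.92 × 27.33) = 0.4824 kg/m³.
(x−vt)²/(4Dt) = (10.25894)²/(4 × 2.74 × 21.7) = 0.4425; exp(−0.4425) = 0.6424.
C = 0.4824 × 0.6424 = 0.310 kg/m³.

0.310 kg/m³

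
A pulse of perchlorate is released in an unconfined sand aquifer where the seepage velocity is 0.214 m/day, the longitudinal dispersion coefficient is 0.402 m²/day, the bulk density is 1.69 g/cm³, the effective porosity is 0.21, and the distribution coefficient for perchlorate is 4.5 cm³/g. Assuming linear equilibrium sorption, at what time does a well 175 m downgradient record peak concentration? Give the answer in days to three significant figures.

30100 days

Retardation factor R = 1 + ρ_b·K_d/n = 1 + 1.69 × 4.5/0.21 = 37.21.
Sorption retards both mechanisms: v_R = v/R = 0.005751 m/day, D_R = D/R = 0.01080 m²/day.
Peak time from v_R²t² + 2D_R t − x² = 0: t = (√(D_R² + v_R²x²) − D_R)/v_R².
√(D_R² + v_R²x²) = √(0.01080² + 0.005751² × 175²) = 1.006; v_R² = 3.307e-05.
t = (1.006 − 0.01080)/3.307e-05 = 30100 days.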